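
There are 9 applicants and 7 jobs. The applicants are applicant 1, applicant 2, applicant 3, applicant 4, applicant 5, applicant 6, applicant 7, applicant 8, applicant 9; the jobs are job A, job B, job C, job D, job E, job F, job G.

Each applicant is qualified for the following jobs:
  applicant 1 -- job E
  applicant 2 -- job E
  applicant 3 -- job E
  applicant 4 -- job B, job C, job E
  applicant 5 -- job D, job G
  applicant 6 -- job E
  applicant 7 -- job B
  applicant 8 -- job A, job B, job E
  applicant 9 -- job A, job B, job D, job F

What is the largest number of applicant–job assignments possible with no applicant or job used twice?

6

For example, pair applicant 1–job E, applicant 4–job C, applicant 5–job G, applicant 7–job B, applicant 8–job A, applicant 9–job F.
The set {applicant 1, applicant 2, applicant 3, applicant 6} has only 1 neighbour ({job E}), so by Hall's theorem at most 6 of the 9 applicants can be matched.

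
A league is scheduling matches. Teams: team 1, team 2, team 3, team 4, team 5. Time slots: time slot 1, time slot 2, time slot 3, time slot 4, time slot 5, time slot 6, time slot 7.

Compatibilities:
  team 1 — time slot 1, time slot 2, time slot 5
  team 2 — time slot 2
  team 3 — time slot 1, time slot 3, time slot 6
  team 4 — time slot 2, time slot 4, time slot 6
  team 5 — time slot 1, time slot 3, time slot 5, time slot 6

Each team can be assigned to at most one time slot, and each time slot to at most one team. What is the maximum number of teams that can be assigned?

5

One maximum matching: team 1→time slot 5, team 2→time slot 2, team 3→time slot 6, team 4→time slot 4, team 5→time slot 3.
All 5 teams are matched, so no larger matching exists.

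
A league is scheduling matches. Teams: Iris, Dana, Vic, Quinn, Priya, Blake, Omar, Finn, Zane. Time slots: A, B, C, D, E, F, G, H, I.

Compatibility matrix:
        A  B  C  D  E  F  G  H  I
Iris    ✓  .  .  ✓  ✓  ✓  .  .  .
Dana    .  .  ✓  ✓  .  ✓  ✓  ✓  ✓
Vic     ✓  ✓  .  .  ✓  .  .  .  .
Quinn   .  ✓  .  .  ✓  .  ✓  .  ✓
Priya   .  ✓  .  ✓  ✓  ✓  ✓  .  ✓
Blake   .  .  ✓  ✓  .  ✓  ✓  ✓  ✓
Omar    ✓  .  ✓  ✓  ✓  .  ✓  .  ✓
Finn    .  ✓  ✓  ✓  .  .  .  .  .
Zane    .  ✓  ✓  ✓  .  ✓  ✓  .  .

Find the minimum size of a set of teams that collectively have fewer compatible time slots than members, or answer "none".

A matching saturating every team exists, for instance Iris→D, Dana→F, Vic→B, Quinn→I, Priya→E, Blake→H, Omar→A, Finn→C, Zane→G.
By Hall's marriage theorem, this means |N(S)| ≥ |S| for every subset S, so no violating subset exists.

none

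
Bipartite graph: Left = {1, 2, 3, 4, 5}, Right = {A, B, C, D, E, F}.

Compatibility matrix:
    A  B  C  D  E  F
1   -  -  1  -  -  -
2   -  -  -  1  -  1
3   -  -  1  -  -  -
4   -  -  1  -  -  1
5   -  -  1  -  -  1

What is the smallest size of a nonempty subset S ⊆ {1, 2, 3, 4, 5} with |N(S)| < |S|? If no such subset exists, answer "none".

2

Take S = {1, 3}. Its neighbourhood is {C}, so |N(S)| = 1 < |S| = 2.
No single vertex violates Hall's condition since each has at least one neighbour, so 2 is the minimum.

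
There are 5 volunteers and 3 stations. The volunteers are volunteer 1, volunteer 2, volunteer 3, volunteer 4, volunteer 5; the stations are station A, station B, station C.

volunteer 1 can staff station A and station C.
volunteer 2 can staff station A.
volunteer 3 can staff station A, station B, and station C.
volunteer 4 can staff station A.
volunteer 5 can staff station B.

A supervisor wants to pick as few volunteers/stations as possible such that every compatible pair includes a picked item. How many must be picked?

{station A, station B, station C} is a vertex cover of size 3: every edge has an endpoint in this set.
No smaller cover exists because volunteer 1–station C, volunteer 2–station A, volunteer 3–station B is a matching of size 3, and a cover must include an endpoint of each of these disjoint edges (König's theorem).

3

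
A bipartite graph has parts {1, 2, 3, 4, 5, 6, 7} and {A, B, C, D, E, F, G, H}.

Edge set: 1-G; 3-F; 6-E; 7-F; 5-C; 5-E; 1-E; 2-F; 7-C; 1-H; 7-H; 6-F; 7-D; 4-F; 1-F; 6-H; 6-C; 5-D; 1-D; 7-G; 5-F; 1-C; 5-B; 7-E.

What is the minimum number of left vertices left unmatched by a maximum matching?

One maximum matching: 1–E, 2–F, 5–B, 6–H, 7–G.
The set {2, 3, 4} has only 1 neighbour ({F}), so by Hall's theorem at most 5 of the 7 left vertices can be matched.
That matches 5 of the 7, leaving 2 unmatched; no matching can do better.

2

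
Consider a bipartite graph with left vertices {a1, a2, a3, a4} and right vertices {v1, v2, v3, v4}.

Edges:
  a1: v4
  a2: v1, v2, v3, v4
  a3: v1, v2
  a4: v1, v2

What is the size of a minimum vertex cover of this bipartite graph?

4

{a1, a2, a3, a4} is a vertex cover of size 4: every edge has an endpoint in this set.
No smaller cover exists because a1–v4, a2–v3, a3–v1, a4–v2 is a matching of size 4, and a cover must include an endpoint of each of these disjoint edges (König's theorem).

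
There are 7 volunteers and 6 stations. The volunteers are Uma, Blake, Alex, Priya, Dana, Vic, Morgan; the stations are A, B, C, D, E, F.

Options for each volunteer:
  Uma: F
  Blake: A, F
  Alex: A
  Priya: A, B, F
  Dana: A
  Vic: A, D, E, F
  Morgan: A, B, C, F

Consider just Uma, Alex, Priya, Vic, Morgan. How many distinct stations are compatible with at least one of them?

6

The union of neighbours of {Uma, Alex, Priya, Vic, Morgan} is {A, B, C, D, E, F}, which has 6 elements.
Since |N(S)| = 6 ≥ |S| = 5, Hall's condition holds for this subset.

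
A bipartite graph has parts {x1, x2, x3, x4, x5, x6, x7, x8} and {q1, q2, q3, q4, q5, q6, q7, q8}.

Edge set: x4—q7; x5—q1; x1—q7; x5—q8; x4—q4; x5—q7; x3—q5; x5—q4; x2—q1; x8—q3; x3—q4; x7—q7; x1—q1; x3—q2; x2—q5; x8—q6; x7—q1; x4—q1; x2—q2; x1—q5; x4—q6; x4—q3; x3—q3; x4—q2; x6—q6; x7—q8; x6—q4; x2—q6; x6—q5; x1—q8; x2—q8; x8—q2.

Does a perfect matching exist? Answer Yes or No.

Yes

For example, pair x1–q1, x2–q2, x3–q3, x4–q4, x5–q8, x6–q5, x7–q7, x8–q6.
Every left vertex is matched, so this is a perfect matching.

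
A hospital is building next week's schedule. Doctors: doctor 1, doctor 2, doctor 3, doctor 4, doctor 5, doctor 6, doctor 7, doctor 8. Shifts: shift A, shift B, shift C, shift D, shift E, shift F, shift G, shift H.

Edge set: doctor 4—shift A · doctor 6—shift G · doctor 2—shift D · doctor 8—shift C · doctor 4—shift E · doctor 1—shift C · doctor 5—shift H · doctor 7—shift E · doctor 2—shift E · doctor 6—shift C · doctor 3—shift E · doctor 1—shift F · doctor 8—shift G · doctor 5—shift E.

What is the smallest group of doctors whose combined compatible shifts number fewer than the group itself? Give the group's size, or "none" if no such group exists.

Take S = {doctor 3, doctor 7}. Its neighbourhood is {shift E}, so |N(S)| = 1 < |S| = 2.
No single vertex violates Hall's condition since each has at least one neighbour, so 2 is the minimum.

2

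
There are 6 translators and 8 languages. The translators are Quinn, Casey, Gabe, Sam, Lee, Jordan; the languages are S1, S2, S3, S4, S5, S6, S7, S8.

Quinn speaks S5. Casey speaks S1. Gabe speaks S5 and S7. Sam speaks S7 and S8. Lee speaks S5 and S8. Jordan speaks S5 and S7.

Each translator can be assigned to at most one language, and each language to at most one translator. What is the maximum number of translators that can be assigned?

A valid assignment of size 4: Quinn-S5, Casey-S1, Gabe-S7, Sam-S8.
The set {Quinn, Gabe, Sam, Lee, Jordan} has only 3 neighbours ({S5, S7, S8}), so by Hall's theorem at most 4 of the 6 translators can be matched.

4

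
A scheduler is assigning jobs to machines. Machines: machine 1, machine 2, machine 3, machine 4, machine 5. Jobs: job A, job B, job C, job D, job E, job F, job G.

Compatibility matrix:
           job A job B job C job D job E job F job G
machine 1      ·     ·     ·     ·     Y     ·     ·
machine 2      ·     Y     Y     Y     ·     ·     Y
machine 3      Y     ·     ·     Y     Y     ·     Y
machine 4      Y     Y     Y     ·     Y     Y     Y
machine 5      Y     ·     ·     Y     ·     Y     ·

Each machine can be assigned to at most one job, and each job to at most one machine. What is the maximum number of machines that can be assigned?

For example, pair machine 1-job E, machine 2-job D, machine 3-job G, machine 4-job F, machine 5-job A.
All 5 machines are matched, so no larger matching exists.

5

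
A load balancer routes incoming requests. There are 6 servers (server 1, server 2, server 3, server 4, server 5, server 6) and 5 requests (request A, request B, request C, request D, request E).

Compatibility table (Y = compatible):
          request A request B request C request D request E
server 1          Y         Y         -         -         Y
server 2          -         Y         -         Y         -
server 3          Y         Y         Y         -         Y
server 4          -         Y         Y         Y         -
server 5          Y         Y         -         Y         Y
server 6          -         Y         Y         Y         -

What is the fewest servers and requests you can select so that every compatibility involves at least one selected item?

The 5 edges server 1–request A, server 2–request B, server 3–request E, server 4–request C, server 5–request D form a matching, so any vertex cover needs at least 5 vertices (one per matched edge).
Conversely {request A, request B, request C, request D, request E} meets every edge and has exactly 5 vertices, so 5 is optimal.

5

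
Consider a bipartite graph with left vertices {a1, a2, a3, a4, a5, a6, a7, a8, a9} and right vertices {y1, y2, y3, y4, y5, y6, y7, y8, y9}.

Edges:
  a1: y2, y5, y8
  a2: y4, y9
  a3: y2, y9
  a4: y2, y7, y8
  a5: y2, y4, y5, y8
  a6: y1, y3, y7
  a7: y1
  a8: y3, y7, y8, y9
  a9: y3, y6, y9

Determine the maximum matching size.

One maximum matching: a1→y5, a2→y4, a3→y9, a4→y8, a5→y2, a6→y7, a7→y1, a8→y3, a9→y6.
All 9 left vertices are matched, so no larger matching exists.

9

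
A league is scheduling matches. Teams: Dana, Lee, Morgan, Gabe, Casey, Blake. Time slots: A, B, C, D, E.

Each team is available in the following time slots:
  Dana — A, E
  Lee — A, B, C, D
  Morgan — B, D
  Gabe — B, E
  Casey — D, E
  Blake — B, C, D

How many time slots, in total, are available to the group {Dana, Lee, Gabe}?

5

The union of neighbours of {Dana, Lee, Gabe} is {A, B, C, D, E}, which has 5 elements.
Since |N(S)| = 5 ≥ |S| = 3, Hall's condition holds for this subset.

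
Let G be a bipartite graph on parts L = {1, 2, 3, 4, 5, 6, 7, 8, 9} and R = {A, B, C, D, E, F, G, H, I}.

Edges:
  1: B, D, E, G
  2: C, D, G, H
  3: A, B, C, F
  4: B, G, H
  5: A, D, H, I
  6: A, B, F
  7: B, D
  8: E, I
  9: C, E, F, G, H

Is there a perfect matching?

For example, pair 1→E, 2→C, 3→B, 4→H, 5→A, 6→F, 7→D, 8→I, 9→G.
All 9 left vertices are covered.

Yes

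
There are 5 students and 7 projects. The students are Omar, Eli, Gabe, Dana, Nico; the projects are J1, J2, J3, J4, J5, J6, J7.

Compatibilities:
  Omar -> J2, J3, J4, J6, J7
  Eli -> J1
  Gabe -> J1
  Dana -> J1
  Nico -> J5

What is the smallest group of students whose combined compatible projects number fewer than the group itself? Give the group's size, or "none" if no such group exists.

2

Take S = {Eli, Gabe}. Its neighbourhood is {J1}, so |N(S)| = 1 < |S| = 2.
No single vertex violates Hall's condition since each has at least one neighbour, so 2 is the minimum.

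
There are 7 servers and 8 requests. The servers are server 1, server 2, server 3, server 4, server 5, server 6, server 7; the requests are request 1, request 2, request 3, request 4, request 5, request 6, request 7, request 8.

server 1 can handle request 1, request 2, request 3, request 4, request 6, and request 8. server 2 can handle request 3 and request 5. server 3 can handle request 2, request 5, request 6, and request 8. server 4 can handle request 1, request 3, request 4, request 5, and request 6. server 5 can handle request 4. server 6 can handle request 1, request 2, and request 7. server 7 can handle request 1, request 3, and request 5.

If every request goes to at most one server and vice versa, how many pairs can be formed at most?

One maximum matching: server 1–request 2, server 2–request 3, server 3–request 8, server 4–request 6, server 5–request 4, server 6–request 7, server 7–request 5.
This saturates every server, so 7 is the maximum.

7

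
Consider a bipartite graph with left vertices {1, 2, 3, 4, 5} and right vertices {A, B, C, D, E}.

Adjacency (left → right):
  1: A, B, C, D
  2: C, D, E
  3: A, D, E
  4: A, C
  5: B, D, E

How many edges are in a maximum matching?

A valid assignment of size 5: 1→C, 2→E, 3→D, 4→A, 5→B.
This saturates every left vertex, so 5 is the maximum.

5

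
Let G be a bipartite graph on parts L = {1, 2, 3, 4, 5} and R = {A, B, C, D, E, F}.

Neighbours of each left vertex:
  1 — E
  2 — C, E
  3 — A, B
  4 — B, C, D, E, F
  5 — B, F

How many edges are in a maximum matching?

5

A valid assignment of size 5: 1→E, 2→C, 3→A, 4→F, 5→B.
This saturates every left vertex, so 5 is the maximum.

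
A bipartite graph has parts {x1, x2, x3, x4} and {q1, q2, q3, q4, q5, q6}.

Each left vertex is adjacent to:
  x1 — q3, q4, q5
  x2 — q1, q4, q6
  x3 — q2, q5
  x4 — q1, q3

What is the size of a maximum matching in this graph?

A valid assignment of size 4: x1→q4, x2→q6, x3→q2, x4→q3.
This saturates every left vertex, so 4 is the maximum.

4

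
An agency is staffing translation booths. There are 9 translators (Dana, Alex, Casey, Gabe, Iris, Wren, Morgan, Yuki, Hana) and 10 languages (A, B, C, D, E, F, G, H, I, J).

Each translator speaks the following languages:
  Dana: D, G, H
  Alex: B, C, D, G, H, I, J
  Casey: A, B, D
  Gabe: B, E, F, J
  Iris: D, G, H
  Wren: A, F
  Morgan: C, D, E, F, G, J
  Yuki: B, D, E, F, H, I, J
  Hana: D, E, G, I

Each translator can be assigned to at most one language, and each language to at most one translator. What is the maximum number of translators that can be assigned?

9

One maximum matching: Dana–G, Alex–J, Casey–A, Gabe–B, Iris–D, Wren–F, Morgan–C, Yuki–H, Hana–E.
This saturates every translator, so 9 is the maximum.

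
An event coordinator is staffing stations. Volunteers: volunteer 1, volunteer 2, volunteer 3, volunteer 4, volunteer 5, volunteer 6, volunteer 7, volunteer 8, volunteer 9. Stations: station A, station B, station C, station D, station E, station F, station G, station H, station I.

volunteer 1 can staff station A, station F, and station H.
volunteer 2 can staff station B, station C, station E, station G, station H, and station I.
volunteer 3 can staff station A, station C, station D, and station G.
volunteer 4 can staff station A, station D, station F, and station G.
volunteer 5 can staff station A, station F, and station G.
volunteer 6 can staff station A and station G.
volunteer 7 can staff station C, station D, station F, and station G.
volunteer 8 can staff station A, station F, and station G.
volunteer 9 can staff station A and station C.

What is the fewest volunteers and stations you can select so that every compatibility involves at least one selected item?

7

{volunteer 1, volunteer 2, station A, station C, station D, station F, station G} is a vertex cover of size 7: every edge has an endpoint in this set.
No smaller cover exists because volunteer 1–station H, volunteer 2–station I, volunteer 3–station C, volunteer 4–station A, volunteer 5–station F, volunteer 6–station G, volunteer 7–station D is a matching of size 7, and a cover must include an endpoint of each of these disjoint edges (König's theorem).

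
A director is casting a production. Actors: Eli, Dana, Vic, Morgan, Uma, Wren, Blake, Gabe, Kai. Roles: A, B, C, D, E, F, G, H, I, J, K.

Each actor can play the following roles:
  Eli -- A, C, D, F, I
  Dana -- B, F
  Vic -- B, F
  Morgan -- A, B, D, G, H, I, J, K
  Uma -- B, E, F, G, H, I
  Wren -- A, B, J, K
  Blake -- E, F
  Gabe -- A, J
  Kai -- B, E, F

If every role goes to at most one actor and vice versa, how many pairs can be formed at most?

One maximum matching: Eli→A, Dana→F, Vic→B, Morgan→G, Uma→H, Wren→K, Blake→E, Gabe→J.
The set {Dana, Vic, Blake, Kai} has only 3 neighbours ({B, E, F}), so by Hall's theorem at most 8 of the 9 actors can be matched.

8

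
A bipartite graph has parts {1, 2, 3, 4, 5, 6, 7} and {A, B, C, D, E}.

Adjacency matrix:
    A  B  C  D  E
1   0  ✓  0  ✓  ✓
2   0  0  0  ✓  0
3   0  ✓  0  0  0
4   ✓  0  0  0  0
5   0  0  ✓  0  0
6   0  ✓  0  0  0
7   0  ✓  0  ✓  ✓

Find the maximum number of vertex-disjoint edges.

5

For example, pair 1-E, 2-D, 3-B, 4-A, 5-C.
The set {1, 2, 3, 6, 7} has only 3 neighbours ({B, D, E}), so by Hall's theorem at most 5 of the 7 left vertices can be matched.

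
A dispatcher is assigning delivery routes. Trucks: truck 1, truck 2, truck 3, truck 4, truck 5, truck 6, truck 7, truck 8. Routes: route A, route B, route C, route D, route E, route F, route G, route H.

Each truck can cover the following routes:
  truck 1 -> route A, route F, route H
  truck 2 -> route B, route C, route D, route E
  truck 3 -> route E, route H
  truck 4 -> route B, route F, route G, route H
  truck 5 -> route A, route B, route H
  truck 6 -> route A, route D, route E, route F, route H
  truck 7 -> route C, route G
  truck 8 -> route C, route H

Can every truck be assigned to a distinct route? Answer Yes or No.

Yes

A valid assignment of size 8: truck 1→route F, truck 2→route B, truck 3→route E, truck 4→route G, truck 5→route A, truck 6→route D, truck 7→route C, truck 8→route H.
Every truck is matched, so this is a perfect matching.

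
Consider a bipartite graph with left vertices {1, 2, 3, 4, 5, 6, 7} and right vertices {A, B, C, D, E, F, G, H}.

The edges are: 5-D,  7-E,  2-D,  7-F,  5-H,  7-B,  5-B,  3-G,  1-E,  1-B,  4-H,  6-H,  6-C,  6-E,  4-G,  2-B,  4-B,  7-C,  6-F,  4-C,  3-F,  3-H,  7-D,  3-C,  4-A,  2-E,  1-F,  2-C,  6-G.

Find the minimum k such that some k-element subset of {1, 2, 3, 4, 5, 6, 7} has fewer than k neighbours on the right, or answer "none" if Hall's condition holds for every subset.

none

A matching saturating every left vertex exists, for instance 1→F, 2→B, 3→C, 4→A, 5→D, 6→G, 7→E.
By Hall's marriage theorem, this means |N(S)| ≥ |S| for every subset S, so no violating subset exists.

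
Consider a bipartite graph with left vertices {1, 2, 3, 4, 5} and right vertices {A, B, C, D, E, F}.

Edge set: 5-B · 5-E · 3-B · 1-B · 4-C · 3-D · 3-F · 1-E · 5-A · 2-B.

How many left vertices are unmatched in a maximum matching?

One maximum matching: 1→E, 2→B, 3→F, 4→C, 5→A.
This saturates every left vertex, so 5 is the maximum.
That matches 5 of the 5, leaving 0 unmatched; no matching can do better.

0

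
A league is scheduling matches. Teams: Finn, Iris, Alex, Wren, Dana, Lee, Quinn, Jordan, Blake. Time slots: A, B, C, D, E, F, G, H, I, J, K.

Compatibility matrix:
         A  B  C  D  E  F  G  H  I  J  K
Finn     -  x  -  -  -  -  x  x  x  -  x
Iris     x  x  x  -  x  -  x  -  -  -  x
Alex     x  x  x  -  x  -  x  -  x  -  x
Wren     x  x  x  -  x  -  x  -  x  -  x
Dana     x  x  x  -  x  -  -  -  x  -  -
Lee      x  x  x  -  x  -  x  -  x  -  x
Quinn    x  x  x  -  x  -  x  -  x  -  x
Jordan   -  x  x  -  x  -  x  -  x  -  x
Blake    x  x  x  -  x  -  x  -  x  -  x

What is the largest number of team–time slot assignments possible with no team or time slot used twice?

8

For example, pair Finn→H, Iris→B, Alex→E, Wren→C, Dana→I, Lee→K, Quinn→A, Jordan→G.
The set {Iris, Alex, Wren, Dana, Lee, Quinn, Jordan, Blake} has only 7 neighbours ({A, B, C, E, G, I, K}), so by Hall's theorem at most 8 of the 9 teams can be matched.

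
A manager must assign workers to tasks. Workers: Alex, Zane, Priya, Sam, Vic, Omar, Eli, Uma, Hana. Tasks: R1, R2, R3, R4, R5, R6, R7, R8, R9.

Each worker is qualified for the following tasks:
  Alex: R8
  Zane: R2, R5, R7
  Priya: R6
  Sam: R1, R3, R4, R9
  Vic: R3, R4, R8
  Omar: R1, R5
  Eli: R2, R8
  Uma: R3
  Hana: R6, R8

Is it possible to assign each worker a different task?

The set {Alex, Priya, Hana} has only 2 neighbours ({R6, R8}), so by Hall's theorem at most 8 of the 9 workers can be matched.
Hence no matching covers every worker.

No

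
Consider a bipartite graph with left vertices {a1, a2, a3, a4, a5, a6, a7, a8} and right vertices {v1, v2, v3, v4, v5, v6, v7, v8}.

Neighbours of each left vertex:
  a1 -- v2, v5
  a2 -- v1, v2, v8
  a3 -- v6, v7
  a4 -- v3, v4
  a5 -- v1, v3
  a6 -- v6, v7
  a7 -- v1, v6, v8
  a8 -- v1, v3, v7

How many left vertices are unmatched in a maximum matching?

0

One maximum matching: a1–v5, a2–v2, a3–v7, a4–v4, a5–v3, a6–v6, a7–v8, a8–v1.
This saturates every left vertex, so 8 is the maximum.
That matches 8 of the 8, leaving 0 unmatched; no matching can do better.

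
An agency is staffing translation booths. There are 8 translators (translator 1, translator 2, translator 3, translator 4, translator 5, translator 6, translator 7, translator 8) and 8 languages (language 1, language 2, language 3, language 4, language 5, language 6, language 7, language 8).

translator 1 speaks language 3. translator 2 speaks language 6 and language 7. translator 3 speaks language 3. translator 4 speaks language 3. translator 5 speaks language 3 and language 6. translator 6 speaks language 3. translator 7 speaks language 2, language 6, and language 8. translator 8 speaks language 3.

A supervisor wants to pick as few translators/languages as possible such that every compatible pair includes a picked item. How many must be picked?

The 4 edges translator 1–language 3, translator 2–language 7, translator 5–language 6, translator 7–language 8 form a matching, so any vertex cover needs at least 4 vertices (one per matched edge).
Conversely {translator 2, translator 5, translator 7, language 3} meets every edge and has exactly 4 vertices, so 4 is optimal.

4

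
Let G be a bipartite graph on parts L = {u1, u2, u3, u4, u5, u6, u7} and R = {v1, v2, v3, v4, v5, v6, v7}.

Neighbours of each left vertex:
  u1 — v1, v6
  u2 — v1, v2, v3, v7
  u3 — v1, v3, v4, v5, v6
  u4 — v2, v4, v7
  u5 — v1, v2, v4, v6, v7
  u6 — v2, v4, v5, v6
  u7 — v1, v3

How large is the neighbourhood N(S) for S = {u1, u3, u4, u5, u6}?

The union of neighbours of {u1, u3, u4, u5, u6} is {v1, v2, v3, v4, v5, v6, v7}, which has 7 elements.
Since |N(S)| = 7 ≥ |S| = 5, Hall's condition holds for this subset.

7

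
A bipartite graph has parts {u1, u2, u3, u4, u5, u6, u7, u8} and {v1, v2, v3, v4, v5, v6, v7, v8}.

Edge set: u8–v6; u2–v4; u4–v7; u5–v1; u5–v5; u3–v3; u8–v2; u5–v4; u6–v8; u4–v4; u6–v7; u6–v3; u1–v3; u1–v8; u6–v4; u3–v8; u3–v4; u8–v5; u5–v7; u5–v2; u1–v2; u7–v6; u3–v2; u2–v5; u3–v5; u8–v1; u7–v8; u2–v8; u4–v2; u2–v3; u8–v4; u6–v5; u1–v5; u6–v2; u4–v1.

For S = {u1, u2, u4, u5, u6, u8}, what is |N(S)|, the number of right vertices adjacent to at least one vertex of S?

The union of neighbours of {u1, u2, u4, u5, u6, u8} is {v1, v2, v3, v4, v5, v6, v7, v8}, which has 8 elements.
Since |N(S)| = 8 ≥ |S| = 6, Hall's condition holds for this subset.

8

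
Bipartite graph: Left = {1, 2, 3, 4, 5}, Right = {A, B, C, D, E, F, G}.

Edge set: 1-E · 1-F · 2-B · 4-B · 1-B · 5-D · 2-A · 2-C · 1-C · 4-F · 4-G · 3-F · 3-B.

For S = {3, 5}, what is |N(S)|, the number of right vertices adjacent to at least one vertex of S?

The union of neighbours of {3, 5} is {B, D, F}, which has 3 elements.
Since |N(S)| = 3 ≥ |S| = 2, Hall's condition holds for this subset.

3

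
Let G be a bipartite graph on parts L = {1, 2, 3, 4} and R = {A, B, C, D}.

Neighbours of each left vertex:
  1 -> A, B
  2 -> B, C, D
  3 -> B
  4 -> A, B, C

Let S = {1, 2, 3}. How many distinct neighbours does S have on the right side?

4

The union of neighbours of {1, 2, 3} is {A, B, C, D}, which has 4 elements.
Since |N(S)| = 4 ≥ |S| = 3, Hall's condition holds for this subset.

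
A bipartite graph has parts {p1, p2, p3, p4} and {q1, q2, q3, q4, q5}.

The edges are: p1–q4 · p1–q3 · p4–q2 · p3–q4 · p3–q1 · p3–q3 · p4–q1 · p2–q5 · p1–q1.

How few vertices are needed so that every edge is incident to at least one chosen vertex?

4

A maximum matching has 4 edges (e.g. p1–q3, p2–q5, p3–q4, p4–q2).
By König's theorem the minimum vertex cover has the same size. One such cover is {p1, p2, p3, p4}.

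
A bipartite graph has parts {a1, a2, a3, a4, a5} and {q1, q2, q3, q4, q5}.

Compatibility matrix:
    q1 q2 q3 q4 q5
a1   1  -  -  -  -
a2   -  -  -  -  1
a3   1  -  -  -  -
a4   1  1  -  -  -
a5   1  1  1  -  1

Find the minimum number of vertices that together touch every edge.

{a2, a4, a5, q1} is a vertex cover of size 4: every edge has an endpoint in this set.
No smaller cover exists because a1–q1, a2–q5, a4–q2, a5–q3 is a matching of size 4, and a cover must include an endpoint of each of these disjoint edges (König's theorem).

4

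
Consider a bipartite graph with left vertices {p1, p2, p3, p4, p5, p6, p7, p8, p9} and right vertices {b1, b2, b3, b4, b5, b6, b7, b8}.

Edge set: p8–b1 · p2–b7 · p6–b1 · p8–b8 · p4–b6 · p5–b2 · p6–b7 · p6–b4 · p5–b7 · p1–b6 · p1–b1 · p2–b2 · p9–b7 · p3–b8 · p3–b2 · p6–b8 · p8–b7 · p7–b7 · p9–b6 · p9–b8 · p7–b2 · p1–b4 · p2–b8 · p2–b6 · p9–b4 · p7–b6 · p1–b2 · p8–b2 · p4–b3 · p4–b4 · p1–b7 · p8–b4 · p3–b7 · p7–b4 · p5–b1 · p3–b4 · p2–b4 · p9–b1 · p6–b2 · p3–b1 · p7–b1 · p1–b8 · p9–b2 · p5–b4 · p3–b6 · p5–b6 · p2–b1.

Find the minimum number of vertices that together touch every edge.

The 7 edges p1–b8, p2–b2, p3–b4, p4–b3, p5–b6, p6–b1, p7–b7 form a matching, so any vertex cover needs at least 7 vertices (one per matched edge).
Conversely {p4, b1, b2, b4, b6, b7, b8} meets every edge and has exactly 7 vertices, so 7 is optimal.

7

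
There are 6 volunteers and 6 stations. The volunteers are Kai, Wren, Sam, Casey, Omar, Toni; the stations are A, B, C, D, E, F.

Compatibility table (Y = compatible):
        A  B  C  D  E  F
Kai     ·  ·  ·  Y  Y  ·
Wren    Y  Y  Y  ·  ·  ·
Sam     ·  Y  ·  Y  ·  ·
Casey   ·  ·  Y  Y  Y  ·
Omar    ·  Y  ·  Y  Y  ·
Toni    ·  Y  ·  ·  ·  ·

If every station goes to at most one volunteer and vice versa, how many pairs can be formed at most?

5

For example, pair Kai→E, Wren→A, Sam→D, Casey→C, Omar→B.
The set {Kai, Sam, Omar, Toni} has only 3 neighbours ({B, D, E}), so by Hall's theorem at most 5 of the 6 volunteers can be matched.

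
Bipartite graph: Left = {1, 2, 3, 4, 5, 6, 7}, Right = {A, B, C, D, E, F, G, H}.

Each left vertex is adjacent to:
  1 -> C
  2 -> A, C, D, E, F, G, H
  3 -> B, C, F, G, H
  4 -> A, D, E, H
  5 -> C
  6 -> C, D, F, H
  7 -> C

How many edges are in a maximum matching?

For example, pair 1→C, 2→A, 3→G, 4→E, 6→F.
The set {1, 5, 7} has only 1 neighbour ({C}), so by Hall's theorem at most 5 of the 7 left vertices can be matched.

5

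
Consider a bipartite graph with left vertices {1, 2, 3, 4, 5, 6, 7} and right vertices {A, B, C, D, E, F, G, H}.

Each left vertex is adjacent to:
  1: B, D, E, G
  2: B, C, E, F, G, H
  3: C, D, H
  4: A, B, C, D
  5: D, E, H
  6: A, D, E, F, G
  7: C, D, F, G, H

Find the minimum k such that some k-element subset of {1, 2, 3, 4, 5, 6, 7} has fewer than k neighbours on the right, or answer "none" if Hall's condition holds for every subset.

none

A matching saturating every left vertex exists, for instance 1→E, 2→H, 3→C, 4→B, 5→D, 6→A, 7→G.
By Hall's marriage theorem, this means |N(S)| ≥ |S| for every subset S, so no violating subset exists.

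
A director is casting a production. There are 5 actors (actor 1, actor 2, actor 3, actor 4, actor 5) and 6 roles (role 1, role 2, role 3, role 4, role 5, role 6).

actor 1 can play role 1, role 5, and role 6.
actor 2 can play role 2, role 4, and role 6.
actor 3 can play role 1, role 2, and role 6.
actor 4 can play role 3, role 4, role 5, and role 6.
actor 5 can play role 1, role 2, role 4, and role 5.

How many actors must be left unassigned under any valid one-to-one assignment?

0

For example, pair actor 1→role 1, actor 2→role 6, actor 3→role 2, actor 4→role 3, actor 5→role 5.
All 5 actors are matched, so no larger matching exists.
That matches 5 of the 5, leaving 0 unmatched; no matching can do better.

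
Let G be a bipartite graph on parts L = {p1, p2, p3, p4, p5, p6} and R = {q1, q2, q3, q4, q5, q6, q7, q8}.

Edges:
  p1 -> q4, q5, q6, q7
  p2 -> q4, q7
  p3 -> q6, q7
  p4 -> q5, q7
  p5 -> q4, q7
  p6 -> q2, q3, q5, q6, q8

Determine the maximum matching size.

A valid assignment of size 5: p1–q5, p2–q4, p3–q6, p4–q7, p6–q8.
The set {p1, p2, p3, p4, p5} has only 4 neighbours ({q4, q5, q6, q7}), so by Hall's theorem at most 5 of the 6 left vertices can be matched.

5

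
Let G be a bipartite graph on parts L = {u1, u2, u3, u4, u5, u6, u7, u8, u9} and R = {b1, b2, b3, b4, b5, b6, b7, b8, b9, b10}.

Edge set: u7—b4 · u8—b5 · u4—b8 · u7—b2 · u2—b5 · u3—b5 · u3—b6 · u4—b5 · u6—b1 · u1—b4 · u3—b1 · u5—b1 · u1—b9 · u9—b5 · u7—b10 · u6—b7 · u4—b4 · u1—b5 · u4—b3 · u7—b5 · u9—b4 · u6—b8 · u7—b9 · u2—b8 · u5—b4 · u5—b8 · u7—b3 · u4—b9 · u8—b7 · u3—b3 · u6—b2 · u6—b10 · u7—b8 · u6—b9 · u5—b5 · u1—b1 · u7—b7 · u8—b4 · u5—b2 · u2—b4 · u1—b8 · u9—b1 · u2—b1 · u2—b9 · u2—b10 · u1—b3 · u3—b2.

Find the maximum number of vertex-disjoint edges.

A valid assignment of size 9: u1-b8, u2-b10, u3-b6, u4-b3, u5-b4, u6-b1, u7-b2, u8-b7, u9-b5.
All 9 left vertices are matched, so no larger matching exists.

9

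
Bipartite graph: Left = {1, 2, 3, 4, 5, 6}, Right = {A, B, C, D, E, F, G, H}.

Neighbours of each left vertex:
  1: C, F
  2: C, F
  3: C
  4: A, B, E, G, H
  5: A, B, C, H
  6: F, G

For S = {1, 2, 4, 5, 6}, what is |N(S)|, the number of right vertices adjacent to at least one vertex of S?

7

The union of neighbours of {1, 2, 4, 5, 6} is {A, B, C, E, F, G, H}, which has 7 elements.
Since |N(S)| = 7 ≥ |S| = 5, Hall's condition holds for this subset.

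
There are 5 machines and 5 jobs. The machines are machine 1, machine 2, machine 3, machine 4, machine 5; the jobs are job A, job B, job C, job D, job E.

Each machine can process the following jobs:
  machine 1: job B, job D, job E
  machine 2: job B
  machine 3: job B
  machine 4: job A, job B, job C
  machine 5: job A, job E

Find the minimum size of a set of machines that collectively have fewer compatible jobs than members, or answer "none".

2

Take S = {machine 2, machine 3}. Its neighbourhood is {job B}, so |N(S)| = 1 < |S| = 2.
No single vertex violates Hall's condition since each has at least one neighbour, so 2 is the minimum.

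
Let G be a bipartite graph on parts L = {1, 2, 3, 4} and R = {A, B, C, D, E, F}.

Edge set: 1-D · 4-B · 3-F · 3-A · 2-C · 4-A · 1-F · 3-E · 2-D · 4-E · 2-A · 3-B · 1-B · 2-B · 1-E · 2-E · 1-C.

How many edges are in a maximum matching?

4

One maximum matching: 1–F, 2–A, 3–E, 4–B.
All 4 left vertices are matched, so no larger matching exists.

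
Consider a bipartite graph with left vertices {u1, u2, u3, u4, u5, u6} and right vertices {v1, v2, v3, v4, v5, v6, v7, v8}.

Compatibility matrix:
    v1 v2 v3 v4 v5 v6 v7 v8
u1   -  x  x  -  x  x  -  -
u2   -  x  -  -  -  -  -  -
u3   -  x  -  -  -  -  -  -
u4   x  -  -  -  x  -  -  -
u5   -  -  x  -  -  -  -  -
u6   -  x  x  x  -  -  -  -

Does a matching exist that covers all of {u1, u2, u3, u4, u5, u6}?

No

The set {u2, u3} has only 1 neighbour ({v2}), so by Hall's theorem at most 5 of the 6 left vertices can be matched.
Hence no matching covers every left vertex.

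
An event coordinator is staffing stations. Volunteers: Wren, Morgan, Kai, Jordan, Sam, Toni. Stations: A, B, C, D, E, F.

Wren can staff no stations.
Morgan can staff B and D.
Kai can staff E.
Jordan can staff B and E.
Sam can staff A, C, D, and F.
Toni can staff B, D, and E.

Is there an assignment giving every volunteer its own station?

No

The set {Wren, Morgan, Kai, Jordan, Toni} has only 3 neighbours ({B, D, E}), so by Hall's theorem at most 4 of the 6 volunteers can be matched.
Hence no matching covers every volunteer.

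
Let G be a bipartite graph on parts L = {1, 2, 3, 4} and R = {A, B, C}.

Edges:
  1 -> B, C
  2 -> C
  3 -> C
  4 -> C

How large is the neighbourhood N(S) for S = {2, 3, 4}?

1

The union of neighbours of {2, 3, 4} is {C}, which has 1 element.
Since |N(S)| = 1 < |S| = 3, Hall's condition fails for this subset.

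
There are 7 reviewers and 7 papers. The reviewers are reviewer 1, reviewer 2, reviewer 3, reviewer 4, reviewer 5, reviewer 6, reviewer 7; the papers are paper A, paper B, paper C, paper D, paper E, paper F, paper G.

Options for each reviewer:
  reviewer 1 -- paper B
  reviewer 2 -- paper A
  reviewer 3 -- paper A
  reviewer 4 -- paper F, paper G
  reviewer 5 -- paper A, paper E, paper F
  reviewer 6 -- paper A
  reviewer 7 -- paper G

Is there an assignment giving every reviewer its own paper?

The set {reviewer 2, reviewer 3, reviewer 6} has only 1 neighbour ({paper A}), so by Hall's theorem at most 5 of the 7 reviewers can be matched.
Hence no matching covers every reviewer.

No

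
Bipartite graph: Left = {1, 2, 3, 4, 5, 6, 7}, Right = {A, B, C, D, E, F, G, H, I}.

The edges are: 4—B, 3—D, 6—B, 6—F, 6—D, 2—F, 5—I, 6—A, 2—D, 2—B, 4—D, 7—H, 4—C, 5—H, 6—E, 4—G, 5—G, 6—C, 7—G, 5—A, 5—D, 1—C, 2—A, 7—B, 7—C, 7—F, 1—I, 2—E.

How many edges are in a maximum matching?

7

One maximum matching: 1-I, 2-B, 3-D, 4-C, 5-A, 6-E, 7-G.
This saturates every left vertex, so 7 is the maximum.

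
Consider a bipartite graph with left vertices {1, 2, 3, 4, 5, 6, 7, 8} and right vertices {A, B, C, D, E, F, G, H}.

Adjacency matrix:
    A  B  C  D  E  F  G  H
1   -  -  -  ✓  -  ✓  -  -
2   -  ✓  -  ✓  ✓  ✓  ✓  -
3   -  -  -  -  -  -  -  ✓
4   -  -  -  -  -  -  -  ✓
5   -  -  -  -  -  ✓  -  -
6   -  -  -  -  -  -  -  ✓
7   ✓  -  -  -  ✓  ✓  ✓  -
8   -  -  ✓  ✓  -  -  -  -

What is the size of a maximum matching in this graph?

A valid assignment of size 6: 1→D, 2→G, 3→H, 5→F, 7→E, 8→C.
The set {3, 4, 6} has only 1 neighbour ({H}), so by Hall's theorem at most 6 of the 8 left vertices can be matched.

6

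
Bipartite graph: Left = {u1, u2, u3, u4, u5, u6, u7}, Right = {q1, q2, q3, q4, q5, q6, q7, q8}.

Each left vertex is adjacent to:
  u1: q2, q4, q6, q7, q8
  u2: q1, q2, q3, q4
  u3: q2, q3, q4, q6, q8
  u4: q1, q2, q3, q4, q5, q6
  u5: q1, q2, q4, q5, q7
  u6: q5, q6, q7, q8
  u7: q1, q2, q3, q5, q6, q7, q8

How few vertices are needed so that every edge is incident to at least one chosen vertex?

The 7 edges u1–q2, u2–q3, u3–q4, u4–q1, u5–q7, u6–q8, u7–q6 form a matching, so any vertex cover needs at least 7 vertices (one per matched edge).
Conversely {u1, u2, u3, u4, u5, u6, u7} meets every edge and has exactly 7 vertices, so 7 is optimal.

7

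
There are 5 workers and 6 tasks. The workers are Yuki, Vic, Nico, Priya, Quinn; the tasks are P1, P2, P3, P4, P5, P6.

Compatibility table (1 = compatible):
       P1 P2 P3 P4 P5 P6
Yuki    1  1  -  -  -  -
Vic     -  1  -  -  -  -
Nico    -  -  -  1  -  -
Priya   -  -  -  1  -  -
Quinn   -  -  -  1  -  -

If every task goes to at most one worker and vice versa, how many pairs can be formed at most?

3

For example, pair Yuki→P1, Vic→P2, Nico→P4.
The set {Nico, Priya, Quinn} has only 1 neighbour ({P4}), so by Hall's theorem at most 3 of the 5 workers can be matched.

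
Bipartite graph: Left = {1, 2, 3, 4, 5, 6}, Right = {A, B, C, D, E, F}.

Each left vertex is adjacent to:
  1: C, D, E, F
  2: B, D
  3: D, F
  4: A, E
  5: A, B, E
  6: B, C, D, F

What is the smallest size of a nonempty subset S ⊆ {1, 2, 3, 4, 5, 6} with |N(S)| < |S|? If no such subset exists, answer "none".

A matching saturating every left vertex exists, for instance 1→C, 2→D, 3→F, 4→A, 5→E, 6→B.
By Hall's marriage theorem, this means |N(S)| ≥ |S| for every subset S, so no violating subset exists.

none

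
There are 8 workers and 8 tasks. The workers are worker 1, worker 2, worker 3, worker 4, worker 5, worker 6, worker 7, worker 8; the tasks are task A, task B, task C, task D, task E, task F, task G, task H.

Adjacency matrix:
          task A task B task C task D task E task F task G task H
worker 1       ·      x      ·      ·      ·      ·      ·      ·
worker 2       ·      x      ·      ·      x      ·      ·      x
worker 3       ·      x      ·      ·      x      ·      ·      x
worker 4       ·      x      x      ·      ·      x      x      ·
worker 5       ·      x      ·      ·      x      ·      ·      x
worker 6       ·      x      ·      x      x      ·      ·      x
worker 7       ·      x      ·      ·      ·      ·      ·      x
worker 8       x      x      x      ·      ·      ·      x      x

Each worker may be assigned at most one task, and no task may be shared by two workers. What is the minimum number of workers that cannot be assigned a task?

For example, pair worker 1–task B, worker 2–task H, worker 3–task E, worker 4–task F, worker 6–task D, worker 8–task A.
The set {worker 1, worker 2, worker 3, worker 5, worker 7} has only 3 neighbours ({task B, task E, task H}), so by Hall's theorem at most 6 of the 8 workers can be matched.
That matches 6 of the 8, leaving 2 unmatched; no matching can do better.

2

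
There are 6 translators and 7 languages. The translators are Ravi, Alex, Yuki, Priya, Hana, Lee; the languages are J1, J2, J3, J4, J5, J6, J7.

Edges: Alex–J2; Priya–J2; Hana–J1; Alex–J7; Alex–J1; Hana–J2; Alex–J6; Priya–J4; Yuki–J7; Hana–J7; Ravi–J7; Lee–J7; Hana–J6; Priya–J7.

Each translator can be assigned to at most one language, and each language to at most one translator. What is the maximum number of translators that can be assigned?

4

For example, pair Ravi→J7, Alex→J1, Priya→J2, Hana→J6.
The set {Ravi, Yuki, Lee} has only 1 neighbour ({J7}), so by Hall's theorem at most 4 of the 6 translators can be matched.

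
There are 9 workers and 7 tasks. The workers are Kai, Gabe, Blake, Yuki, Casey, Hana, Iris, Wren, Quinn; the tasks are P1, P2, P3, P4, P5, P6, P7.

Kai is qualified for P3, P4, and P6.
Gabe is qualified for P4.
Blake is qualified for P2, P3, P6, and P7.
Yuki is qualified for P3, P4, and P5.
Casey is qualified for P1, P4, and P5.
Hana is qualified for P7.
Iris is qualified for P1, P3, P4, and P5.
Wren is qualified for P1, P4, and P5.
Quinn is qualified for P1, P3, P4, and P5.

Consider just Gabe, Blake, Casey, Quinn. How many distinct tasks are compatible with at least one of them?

7

The union of neighbours of {Gabe, Blake, Casey, Quinn} is {P1, P2, P3, P4, P5, P6, P7}, which has 7 elements.
Since |N(S)| = 7 ≥ |S| = 4, Hall's condition holds for this subset.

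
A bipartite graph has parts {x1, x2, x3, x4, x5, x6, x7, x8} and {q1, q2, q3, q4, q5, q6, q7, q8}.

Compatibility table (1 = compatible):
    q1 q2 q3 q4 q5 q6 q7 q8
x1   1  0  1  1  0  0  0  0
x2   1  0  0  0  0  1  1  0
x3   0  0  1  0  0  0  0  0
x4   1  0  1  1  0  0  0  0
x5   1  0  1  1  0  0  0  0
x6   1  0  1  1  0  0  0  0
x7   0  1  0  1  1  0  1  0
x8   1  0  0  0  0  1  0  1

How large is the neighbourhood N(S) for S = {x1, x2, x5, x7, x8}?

8

The union of neighbours of {x1, x2, x5, x7, x8} is {q1, q2, q3, q4, q5, q6, q7, q8}, which has 8 elements.
Since |N(S)| = 8 ≥ |S| = 5, Hall's condition holds for this subset.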